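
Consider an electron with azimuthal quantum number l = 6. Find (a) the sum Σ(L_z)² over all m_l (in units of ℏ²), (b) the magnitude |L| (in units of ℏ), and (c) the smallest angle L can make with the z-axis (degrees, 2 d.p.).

Σ(L_z)² = 182 ℏ²; |L| = √42 ℏ ≈ 6.481ℏ; θ_min ≈ 22.21°

Σ m_l² = 182, so Σ(L_z)² = 182 ℏ².
|L| = ℏ√(6·7) = √42 ℏ ≈ 6.481ℏ.
cos θ_min = 6/√42, so θ_min ≈ 22.21°.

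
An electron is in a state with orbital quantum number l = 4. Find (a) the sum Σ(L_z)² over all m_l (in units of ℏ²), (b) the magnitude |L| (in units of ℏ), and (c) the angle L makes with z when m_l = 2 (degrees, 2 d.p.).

Σ m_l² = 60, so Σ(L_z)² = 60 ℏ².
|L| = ℏ√(4·5) = 2√5 ℏ ≈ 4.472ℏ.
For m_l = 2: cos θ = 2/√20, θ ≈ 63.43°.

Σ(L_z)² = 60 ℏ²; |L| = 2√5 ℏ ≈ 4.472ℏ; θ(m_l=2) ≈ 63.43°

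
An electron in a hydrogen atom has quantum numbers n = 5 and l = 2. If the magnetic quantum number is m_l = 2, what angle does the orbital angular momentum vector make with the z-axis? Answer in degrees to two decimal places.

θ ≈ 35.26°

|L| = √(l(l+1)) ℏ = √6 ℏ.
L_z = m_l ℏ = 2ℏ.
cos θ = L_z/|L| = 2/√6, so θ ≈ 35.26°.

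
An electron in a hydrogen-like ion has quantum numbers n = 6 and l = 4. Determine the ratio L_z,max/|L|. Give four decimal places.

|L| = 2√5 ℏ ≈ 4.4721ℏ, while L_z,max = lℏ = 4ℏ.
L_z,max/|L| = 4/√20 = 0.8944.

L_z,max/|L| = 0.8944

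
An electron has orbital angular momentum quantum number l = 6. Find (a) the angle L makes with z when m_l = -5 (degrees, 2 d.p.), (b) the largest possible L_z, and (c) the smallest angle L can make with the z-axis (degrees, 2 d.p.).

θ(m_l=-5) ≈ 140.49°; L_z,max = 6ℏ; θ_min ≈ 22.21°

For m_l = -5: cos θ = -5/√42, θ ≈ 140.49°.
L_z,max = lℏ = 6ℏ.
cos θ_min = 6/√42, so θ_min ≈ 22.21°.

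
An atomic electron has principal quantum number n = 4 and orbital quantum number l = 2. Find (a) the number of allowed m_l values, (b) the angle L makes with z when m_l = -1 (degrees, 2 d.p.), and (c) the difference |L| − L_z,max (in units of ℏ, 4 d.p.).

5 values; θ(m_l=-1) ≈ 114.09°; |L|−L_z,max ≈ 0.4495ℏ

There are 2l+1 = 5 values of m_l.
For m_l = -1: cos θ = -1/√6, θ ≈ 114.09°.
|L| − L_z,max = (√6 − 2)ℏ ≈ 0.4495ℏ.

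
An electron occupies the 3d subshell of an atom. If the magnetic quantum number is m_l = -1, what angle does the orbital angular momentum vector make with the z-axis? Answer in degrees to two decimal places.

3d means n = 3, l = 2.
|L|² = l(l+1)ℏ² = 6ℏ², so |L| = √6 ℏ.
L_z = m_l ℏ = −1ℏ.
cos θ = L_z/|L| = -1/√6, so θ ≈ 114.09°.

θ ≈ 114.09°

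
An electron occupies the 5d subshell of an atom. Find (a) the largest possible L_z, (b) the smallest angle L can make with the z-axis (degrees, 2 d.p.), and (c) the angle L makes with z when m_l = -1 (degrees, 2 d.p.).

L_z,max = 2ℏ; θ_min ≈ 35.26°; θ(m_l=-1) ≈ 114.09°

The 5d subshell has l = 2.
L_z,max = lℏ = 2ℏ.
cos θ_min = 2/√6, so θ_min ≈ 35.26°.
For m_l = -1: cos θ = -1/√6, θ ≈ 114.09°.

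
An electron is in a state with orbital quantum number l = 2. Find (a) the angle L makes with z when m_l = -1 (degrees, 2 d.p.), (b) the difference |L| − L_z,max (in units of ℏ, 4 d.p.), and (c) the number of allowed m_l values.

For m_l = -1: cos θ = -1/√6, θ ≈ 114.09°.
|L| − L_z,max = (√6 − 2)ℏ ≈ 0.4495ℏ.
There are 2l+1 = 5 values of m_l.

θ(m_l=-1) ≈ 114.09°; |L|−L_z,max ≈ 0.4495ℏ; 5 values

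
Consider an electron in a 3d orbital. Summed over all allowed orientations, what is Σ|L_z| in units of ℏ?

Σ|L_z| = 6 ℏ

3d means n = 3, l = 2.
m_l ∈ {-2, -1, 0, 1, 2}.
Σ|m_l| = l(l+1) = 6.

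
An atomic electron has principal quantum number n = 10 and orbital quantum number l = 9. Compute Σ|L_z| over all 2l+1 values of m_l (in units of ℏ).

The allowed m_l values are -9, -8, -7, -6, -5, -4, -3, -2, -1, 0, 1, 2, 3, 4, 5, 6, 7, 8, 9.
Σ|m_l| = 2(1+2+…+9) = 90.

Σ|L_z| = 90 ℏ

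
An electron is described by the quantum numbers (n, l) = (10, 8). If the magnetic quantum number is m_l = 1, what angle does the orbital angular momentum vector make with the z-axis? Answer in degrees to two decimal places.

|L| = √(l(l+1)) ℏ = 6√2 ℏ.
L_z = m_l ℏ = 1ℏ.
cos θ = L_z/|L| = 1/√72, so θ ≈ 83.23°.

θ ≈ 83.23°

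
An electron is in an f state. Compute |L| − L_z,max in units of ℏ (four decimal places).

An f state has l = 3.
|L| = 2√3 ℏ ≈ 3.4641ℏ, while L_z,max = lℏ = 3ℏ.
The difference is (2√3 − 3)ℏ ≈ 0.4641ℏ.

|L| − L_z,max ≈ 0.4641ℏ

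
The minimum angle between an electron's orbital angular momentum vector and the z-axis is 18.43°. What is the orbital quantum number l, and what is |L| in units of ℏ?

cos θ_min = l/√(l(l+1)) = √(l/(l+1)), so l/(l+1) = cos²(18.43°) = 0.9001.
l = cos²θ/sin²θ ≈ 9.
Then |L| = ℏ√(9·10) = 3√10 ℏ.

l = 9, |L| = 3√10 ℏ ≈ 9.487ℏ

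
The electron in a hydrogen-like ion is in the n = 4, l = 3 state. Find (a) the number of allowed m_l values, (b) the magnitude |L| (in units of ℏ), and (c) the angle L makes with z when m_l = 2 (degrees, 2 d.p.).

7 values; |L| = 2√3 ℏ ≈ 3.464ℏ; θ(m_l=2) ≈ 54.74°

There are 2l+1 = 7 values of m_l.
|L| = ℏ√(3·4) = 2√3 ℏ ≈ 3.464ℏ.
For m_l = 2: cos θ = 2/√12, θ ≈ 54.74°.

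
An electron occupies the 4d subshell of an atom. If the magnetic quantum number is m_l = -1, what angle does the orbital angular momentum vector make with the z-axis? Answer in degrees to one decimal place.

For 4d, l = 2.
|L| = ℏ√(l(l+1)) = √6 ℏ.
L_z = m_l ℏ = −1ℏ.
cos θ = L_z/|L| = -1/√6, so θ ≈ 114.1°.

θ ≈ 114.1°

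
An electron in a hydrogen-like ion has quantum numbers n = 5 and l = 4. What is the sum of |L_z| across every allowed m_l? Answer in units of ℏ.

Σ|L_z| = 20 ℏ

m_l runs from −4 to 4, i.e. {-4, -3, -2, -1, 0, 1, 2, 3, 4}.
Σ|m_l| = 2·4(4+1)/2 = 20.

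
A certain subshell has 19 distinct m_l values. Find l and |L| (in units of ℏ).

l = 9, |L| = 3√10 ℏ ≈ 9.487ℏ

2l + 1 = 19 ⇒ l = 9.
Then |L| = √(l(l+1)) ℏ = 3√10 ℏ.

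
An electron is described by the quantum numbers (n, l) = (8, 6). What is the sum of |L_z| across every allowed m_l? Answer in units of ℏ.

Σ|L_z| = 42 ℏ

The allowed m_l values are -6, -5, -4, -3, -2, -1, 0, 1, 2, 3, 4, 5, 6.
Σ|m_l| = l(l+1) = 42.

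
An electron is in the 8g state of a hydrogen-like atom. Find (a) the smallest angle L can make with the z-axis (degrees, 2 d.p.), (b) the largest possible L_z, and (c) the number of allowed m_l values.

θ_min ≈ 26.57°; L_z,max = 4ℏ; 9 values

For 8g, l = 4.
cos θ_min = 4/√20, so θ_min ≈ 26.57°.
L_z,max = lℏ = 4ℏ.
There are 2l+1 = 9 values of m_l.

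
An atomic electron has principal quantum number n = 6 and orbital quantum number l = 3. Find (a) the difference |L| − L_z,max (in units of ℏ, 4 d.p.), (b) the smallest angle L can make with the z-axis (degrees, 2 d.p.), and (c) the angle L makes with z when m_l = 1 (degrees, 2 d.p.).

|L| − L_z,max = (2√3 − 3)ℏ ≈ 0.4641ℏ.
cos θ_min = 3/√12, so θ_min ≈ 30.00°.
For m_l = 1: cos θ = 1/√12, θ ≈ 73.22°.

|L|−L_z,max ≈ 0.4641ℏ; θ_min ≈ 30.00°; θ(m_l=1) ≈ 73.22°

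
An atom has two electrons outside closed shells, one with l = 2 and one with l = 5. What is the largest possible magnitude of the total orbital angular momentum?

|L_tot|_max = 2√14 ℏ ≈ 7.483ℏ

The total orbital quantum number L ranges from |l₁ − l₂| to l₁ + l₂ in integer steps.
So L can be 3, 4, 5, 6, 7.
The largest magnitude corresponds to L = 7: |L_tot| = ℏ√(7·8) = 2√14 ℏ.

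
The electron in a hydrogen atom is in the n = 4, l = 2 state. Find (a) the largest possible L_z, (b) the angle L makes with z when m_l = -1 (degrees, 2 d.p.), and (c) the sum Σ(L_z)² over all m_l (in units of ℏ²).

L_z,max = 2ℏ; θ(m_l=-1) ≈ 114.09°; Σ(L_z)² = 10 ℏ²

L_z,max = lℏ = 2ℏ.
For m_l = -1: cos θ = -1/√6, θ ≈ 114.09°.
Σ m_l² = 10, so Σ(L_z)² = 10 ℏ².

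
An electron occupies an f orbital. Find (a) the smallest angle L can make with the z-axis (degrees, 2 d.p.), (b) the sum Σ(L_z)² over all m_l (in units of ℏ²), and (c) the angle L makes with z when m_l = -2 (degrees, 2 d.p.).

The letter f corresponds to l = 3.
cos θ_min = 3/√12, so θ_min ≈ 30.00°.
Σ m_l² = 28, so Σ(L_z)² = 28 ℏ².
For m_l = -2: cos θ = -2/√12, θ ≈ 125.26°.

θ_min ≈ 30.00°; Σ(L_z)² = 28 ℏ²; θ(m_l=-2) ≈ 125.26°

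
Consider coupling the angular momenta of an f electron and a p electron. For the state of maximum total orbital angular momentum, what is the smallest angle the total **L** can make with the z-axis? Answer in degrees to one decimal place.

By the triangle rule, |l₁ − l₂| ≤ L ≤ l₁ + l₂.
So L can be 2, 3, 4.
The maximum is L = 4, with |L_tot| = ℏ√(4·5) = 2√5 ℏ.
The minimum angle with z is arccos(4/√20) ≈ 26.6°.

θ_min ≈ 26.6°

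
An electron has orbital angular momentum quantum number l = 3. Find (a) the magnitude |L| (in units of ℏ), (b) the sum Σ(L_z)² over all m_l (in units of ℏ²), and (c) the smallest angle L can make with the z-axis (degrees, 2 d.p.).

|L| = 2√3 ℏ ≈ 3.464ℏ; Σ(L_z)² = 28 ℏ²; θ_min ≈ 30.00°

|L| = ℏ√(3·4) = 2√3 ℏ ≈ 3.464ℏ.
Σ m_l² = 28, so Σ(L_z)² = 28 ℏ².
cos θ_min = 3/√12, so θ_min ≈ 30.00°.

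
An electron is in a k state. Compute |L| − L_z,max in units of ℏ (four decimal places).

|L| − L_z,max ≈ 0.4833ℏ

A k state has l = 7.
|L| = 2√14 ℏ ≈ 7.4833ℏ, while L_z,max = lℏ = 7ℏ.
The difference is (2√14 − 7)ℏ ≈ 0.4833ℏ.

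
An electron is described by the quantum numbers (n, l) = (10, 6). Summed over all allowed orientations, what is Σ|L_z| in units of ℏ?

Σ|L_z| = 42 ℏ

m_l ∈ {-6, -5, -4, -3, -2, -1, 0, 1, 2, 3, 4, 5, 6}.
Σ|m_l| = 2(1+2+…+6) = 42.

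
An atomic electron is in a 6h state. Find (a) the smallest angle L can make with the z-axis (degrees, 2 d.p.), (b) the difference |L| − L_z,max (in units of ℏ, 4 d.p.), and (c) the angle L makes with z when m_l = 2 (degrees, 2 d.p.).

For 6h, l = 5.
cos θ_min = 5/√30, so θ_min ≈ 24.09°.
|L| − L_z,max = (√30 − 5)ℏ ≈ 0.4772ℏ.
For m_l = 2: cos θ = 2/√30, θ ≈ 68.58°.

θ_min ≈ 24.09°; |L|−L_z,max ≈ 0.4772ℏ; θ(m_l=2) ≈ 68.58°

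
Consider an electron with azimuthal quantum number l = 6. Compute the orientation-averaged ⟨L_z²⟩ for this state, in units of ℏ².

m_l ∈ {-6, -5, -4, -3, -2, -1, 0, 1, 2, 3, 4, 5, 6}.
⟨L_z²⟩ = ℏ²·(Σ m_l²)/(2l+1) = ℏ²·182/13 = 14ℏ².

⟨L_z²⟩ = 14 ℏ²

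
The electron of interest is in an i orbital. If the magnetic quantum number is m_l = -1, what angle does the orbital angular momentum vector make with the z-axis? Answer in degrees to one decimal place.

An i state has l = 6.
|L| = √(l(l+1)) ℏ = √42 ℏ.
L_z = m_l ℏ = −1ℏ.
cos θ = L_z/|L| = -1/√42, so θ ≈ 98.9°.

θ ≈ 98.9°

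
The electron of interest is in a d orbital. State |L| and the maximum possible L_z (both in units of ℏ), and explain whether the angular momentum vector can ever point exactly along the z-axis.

The letter d corresponds to l = 2.
|L| = √6 ℏ ≈ 2.4495ℏ, while L_z,max = lℏ = 2ℏ.
Since |L| > L_z,max, the vector can never point exactly along z; the closest it comes is θ_min = arccos(2/√6) ≈ 35.3°.

No: L_z,max = 2ℏ < |L| = √6 ℏ ≈ 2.449ℏ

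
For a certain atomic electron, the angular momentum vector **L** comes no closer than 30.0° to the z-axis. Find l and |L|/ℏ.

l = 3, |L| = 2√3 ℏ ≈ 3.464ℏ

At minimum angle, m_l = l, so cos θ = l/√(l(l+1)); cos²θ = l/(l+1) = 0.7500.
Thus l = 0.7500/(1 − 0.7500) ≈ 3.
Then |L| = ℏ√(3·4) = 2√3 ℏ.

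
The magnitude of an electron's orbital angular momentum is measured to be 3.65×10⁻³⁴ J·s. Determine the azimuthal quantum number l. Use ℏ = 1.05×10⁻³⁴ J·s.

l = 3

In units of ℏ, |L| ≈ 3.476.
(|L|/ℏ)² = l(l+1) ≈ 12.08 ⇒ l = 3.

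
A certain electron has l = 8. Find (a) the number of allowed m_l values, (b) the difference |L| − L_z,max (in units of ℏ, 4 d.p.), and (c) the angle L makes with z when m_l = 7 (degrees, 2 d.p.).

17 values; |L|−L_z,max ≈ 0.4853ℏ; θ(m_l=7) ≈ 34.42°

There are 2l+1 = 17 values of m_l.
|L| − L_z,max = (6√2 − 8)ℏ ≈ 0.4853ℏ.
For m_l = 7: cos θ = 7/√72, θ ≈ 34.42°.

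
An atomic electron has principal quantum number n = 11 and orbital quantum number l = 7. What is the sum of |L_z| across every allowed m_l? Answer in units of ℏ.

m_l ∈ {-7, -6, -5, -4, -3, -2, -1, 0, 1, 2, 3, 4, 5, 6, 7}.
Σ|m_l| = 2(1+2+…+7) = 56.

Σ|L_z| = 56 ℏ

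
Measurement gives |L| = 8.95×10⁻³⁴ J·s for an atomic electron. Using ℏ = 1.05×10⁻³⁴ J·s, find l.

l = 8

Dividing by ℏ: |L|/ℏ ≈ 8.524.
(|L|/ℏ)² = l(l+1) ≈ 72.66 ⇒ l = 8.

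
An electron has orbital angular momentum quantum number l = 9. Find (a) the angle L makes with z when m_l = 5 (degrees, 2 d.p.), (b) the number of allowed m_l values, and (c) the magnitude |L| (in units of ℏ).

For m_l = 5: cos θ = 5/√90, θ ≈ 58.19°.
There are 2l+1 = 19 values of m_l.
|L| = ℏ√(9·10) = 3√10 ℏ ≈ 9.487ℏ.

θ(m_l=5) ≈ 58.19°; 19 values; |L| = 3√10 ℏ ≈ 9.487ℏ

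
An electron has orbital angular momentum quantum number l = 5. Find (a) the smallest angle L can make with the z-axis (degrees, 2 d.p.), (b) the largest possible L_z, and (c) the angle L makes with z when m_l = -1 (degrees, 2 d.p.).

cos θ_min = 5/√30, so θ_min ≈ 24.09°.
L_z,max = lℏ = 5ℏ.
For m_l = -1: cos θ = -1/√30, θ ≈ 100.52°.

θ_min ≈ 24.09°; L_z,max = 5ℏ; θ(m_l=-1) ≈ 100.52°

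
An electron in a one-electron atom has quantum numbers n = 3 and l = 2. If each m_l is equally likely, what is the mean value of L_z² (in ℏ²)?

m_l ∈ {-2, -1, 0, 1, 2}.
⟨L_z²⟩ = ℏ²·(Σ m_l²)/(2l+1) = ℏ²·10/5 = 2ℏ².

⟨L_z²⟩ = 2 ℏ²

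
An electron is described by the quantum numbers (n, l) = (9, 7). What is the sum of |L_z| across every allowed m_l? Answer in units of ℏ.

m_l runs from −7 to 7, i.e. {-7, -6, -5, -4, -3, -2, -1, 0, 1, 2, 3, 4, 5, 6, 7}.
Σ|m_l| = 2(1+2+…+7) = 56.

Σ|L_z| = 56 ℏ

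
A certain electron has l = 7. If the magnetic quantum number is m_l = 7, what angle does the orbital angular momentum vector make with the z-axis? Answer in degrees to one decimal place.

|L| = √(l(l+1)) ℏ = 2√14 ℏ.
L_z = m_l ℏ = 7ℏ.
cos θ = L_z/|L| = 7/√56, so θ ≈ 20.7°.

θ ≈ 20.7°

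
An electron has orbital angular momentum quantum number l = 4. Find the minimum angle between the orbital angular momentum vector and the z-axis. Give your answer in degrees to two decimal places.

|L| = √(l(l+1)) ℏ = 2√5 ℏ.
The smallest angle corresponds to the largest L_z, i.e. m_l = l = 4, giving L_z = 4ℏ.
cos θ_min = 4/√20, so θ_min ≈ 26.57°.

θ_min ≈ 26.57°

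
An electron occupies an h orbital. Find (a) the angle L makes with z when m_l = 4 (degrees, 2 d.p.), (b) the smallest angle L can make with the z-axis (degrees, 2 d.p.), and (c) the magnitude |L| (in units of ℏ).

θ(m_l=4) ≈ 43.09°; θ_min ≈ 24.09°; |L| = √30 ℏ ≈ 5.477ℏ

An h state has l = 5.
For m_l = 4: cos θ = 4/√30, θ ≈ 43.09°.
cos θ_min = 5/√30, so θ_min ≈ 24.09°.
|L| = ℏ√(5·6) = √30 ℏ ≈ 5.477ℏ.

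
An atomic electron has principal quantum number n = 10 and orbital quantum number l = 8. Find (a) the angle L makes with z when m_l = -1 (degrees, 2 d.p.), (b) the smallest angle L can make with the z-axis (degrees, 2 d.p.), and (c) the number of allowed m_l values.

For m_l = -1: cos θ = -1/√72, θ ≈ 96.77°.
cos θ_min = 8/√72, so θ_min ≈ 19.47°.
There are 2l+1 = 17 values of m_l.

θ(m_l=-1) ≈ 96.77°; θ_min ≈ 19.47°; 17 values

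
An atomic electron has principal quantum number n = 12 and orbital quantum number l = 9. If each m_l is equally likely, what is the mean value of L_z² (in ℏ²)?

The allowed m_l values are -9, -8, -7, -6, -5, -4, -3, -2, -1, 0, 1, 2, 3, 4, 5, 6, 7, 8, 9.
Average of L_z² over 19 states: 570/19 ℏ² = 30 ℏ².

⟨L_z²⟩ = 30 ℏ²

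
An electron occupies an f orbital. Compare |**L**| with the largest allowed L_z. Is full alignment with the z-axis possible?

An f state has l = 3.
|L| = 2√3 ℏ ≈ 3.4641ℏ, while L_z,max = lℏ = 3ℏ.
Since |L| > L_z,max, the vector can never point exactly along z; the closest it comes is θ_min = arccos(3/√12) ≈ 30.0°.

No: L_z,max = 3ℏ < |L| = 2√3 ℏ ≈ 3.464ℏ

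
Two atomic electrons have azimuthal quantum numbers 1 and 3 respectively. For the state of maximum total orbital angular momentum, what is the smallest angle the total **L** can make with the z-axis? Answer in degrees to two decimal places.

By the triangle rule, |l₁ − l₂| ≤ L ≤ l₁ + l₂.
So L can be 2, 3, 4.
The maximum is L = 4, with |L_tot| = ℏ√(4·5) = 2√5 ℏ.
The minimum angle with z is arccos(4/√20) ≈ 26.57°.

θ_min ≈ 26.57°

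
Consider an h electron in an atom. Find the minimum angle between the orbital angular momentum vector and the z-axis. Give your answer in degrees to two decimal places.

θ_min ≈ 24.09°

The letter h corresponds to l = 5.
|L| = √(l(l+1)) ℏ = √30 ℏ.
The smallest angle corresponds to the largest L_z, i.e. m_l = l = 5, giving L_z = 5ℏ.
cos θ_min = 5/√30, so θ_min ≈ 24.09°.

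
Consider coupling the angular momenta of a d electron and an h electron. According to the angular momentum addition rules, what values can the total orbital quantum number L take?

The total orbital quantum number L ranges from |l₁ − l₂| to l₁ + l₂ in integer steps.
Allowed values: L = 3, 4, 5, 6, 7.

L = 3, 4, 5, 6, 7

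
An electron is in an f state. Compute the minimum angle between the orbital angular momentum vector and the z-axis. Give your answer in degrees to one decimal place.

θ_min ≈ 30.0°

An f state has l = 3.
|L| = √(l(l+1)) ℏ = 2√3 ℏ.
The smallest angle corresponds to the largest L_z, i.e. m_l = l = 3, giving L_z = 3ℏ.
cos θ_min = 3/√12, so θ_min ≈ 30.0°.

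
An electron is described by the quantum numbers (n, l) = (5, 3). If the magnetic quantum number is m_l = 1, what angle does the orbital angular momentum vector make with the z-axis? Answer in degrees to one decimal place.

θ ≈ 73.2°

|L|² = l(l+1)ℏ² = 12ℏ², so |L| = 2√3 ℏ.
L_z = m_l ℏ = 1ℏ.
cos θ = L_z/|L| = 1/√12, so θ ≈ 73.2°.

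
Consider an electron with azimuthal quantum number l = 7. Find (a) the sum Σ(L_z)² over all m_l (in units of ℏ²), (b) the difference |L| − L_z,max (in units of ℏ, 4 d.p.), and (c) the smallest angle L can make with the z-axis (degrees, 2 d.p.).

Σ m_l² = 280, so Σ(L_z)² = 280 ℏ².
|L| − L_z,max = (2√14 − 7)ℏ ≈ 0.4833ℏ.
cos θ_min = 7/√56, so θ_min ≈ 20.70°.

Σ(L_z)² = 280 ℏ²; |L|−L_z,max ≈ 0.4833ℏ; θ_min ≈ 20.70°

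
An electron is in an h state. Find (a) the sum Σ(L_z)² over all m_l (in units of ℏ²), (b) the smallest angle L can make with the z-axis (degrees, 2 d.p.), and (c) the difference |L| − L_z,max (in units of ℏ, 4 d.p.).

Σ(L_z)² = 110 ℏ²; θ_min ≈ 24.09°; |L|−L_z,max ≈ 0.4772ℏ

For an h orbital, l = 5.
Σ m_l² = 110, so Σ(L_z)² = 110 ℏ².
cos θ_min = 5/√30, so θ_min ≈ 24.09°.
|L| − L_z,max = (√30 − 5)ℏ ≈ 0.4772ℏ.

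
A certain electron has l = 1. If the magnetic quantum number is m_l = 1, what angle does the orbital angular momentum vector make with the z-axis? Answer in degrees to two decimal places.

θ ≈ 45.00°

|L|² = l(l+1)ℏ² = 2ℏ², so |L| = √2 ℏ.
L_z = m_l ℏ = 1ℏ.
cos θ = L_z/|L| = 1/√2, so θ ≈ 45.00°.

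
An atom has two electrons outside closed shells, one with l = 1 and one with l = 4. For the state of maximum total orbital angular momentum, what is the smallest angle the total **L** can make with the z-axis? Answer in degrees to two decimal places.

θ_min ≈ 24.09°

L runs from |1 − 4| = 3 to 1 + 4 = 5.
L ∈ {3, 4, 5}.
The maximum is L = 5, with |L_tot| = ℏ√(5·6) = √30 ℏ.
The minimum angle with z is arccos(5/√30) ≈ 24.09°.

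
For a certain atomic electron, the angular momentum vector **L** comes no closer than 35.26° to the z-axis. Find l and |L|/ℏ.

cos θ_min = l/√(l(l+1)) = √(l/(l+1)), so l/(l+1) = cos²(35.26°) = 0.6667.
l = cos²θ/sin²θ ≈ 2.
Then |L| = ℏ√(2·3) = √6 ℏ.

l = 2, |L| = √6 ℏ ≈ 2.449ℏ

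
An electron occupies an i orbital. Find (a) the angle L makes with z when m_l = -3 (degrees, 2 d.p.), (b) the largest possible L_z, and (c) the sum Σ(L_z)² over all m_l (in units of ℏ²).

The letter i corresponds to l = 6.
For m_l = -3: cos θ = -3/√42, θ ≈ 117.58°.
L_z,max = lℏ = 6ℏ.
Σ m_l² = 182, so Σ(L_z)² = 182 ℏ².

θ(m_l=-3) ≈ 117.58°; L_z,max = 6ℏ; Σ(L_z)² = 182 ℏ²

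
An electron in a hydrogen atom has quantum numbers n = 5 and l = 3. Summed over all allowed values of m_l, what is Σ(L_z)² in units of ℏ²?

Σ(L_z)² = 28 ℏ²

m_l ∈ {-3, -2, -1, 0, 1, 2, 3}.
Σ m_l² = 2·(1 + 4 + 9) = 28.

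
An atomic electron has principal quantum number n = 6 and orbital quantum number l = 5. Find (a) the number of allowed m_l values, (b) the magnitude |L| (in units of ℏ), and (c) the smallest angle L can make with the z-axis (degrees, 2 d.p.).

11 values; |L| = √30 ℏ ≈ 5.477ℏ; θ_min ≈ 24.09°

There are 2l+1 = 11 values of m_l.
|L| = ℏ√(5·6) = √30 ℏ ≈ 5.477ℏ.
cos θ_min = 5/√30, so θ_min ≈ 24.09°.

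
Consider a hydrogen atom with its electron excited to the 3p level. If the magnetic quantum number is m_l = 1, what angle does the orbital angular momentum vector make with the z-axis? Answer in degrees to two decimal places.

The 3p level has l = 1.
|L| = √(l(l+1)) ℏ = √2 ℏ.
L_z = m_l ℏ = 1ℏ.
cos θ = L_z/|L| = 1/√2, so θ ≈ 45.00°.

θ ≈ 45.00°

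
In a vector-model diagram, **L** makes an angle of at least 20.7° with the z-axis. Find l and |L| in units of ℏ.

cos θ_min = l/√(l(l+1)) = √(l/(l+1)), so l/(l+1) = cos²(20.7°) = 0.8751.
Solving: l = 7.
Then |L| = ℏ√(7·8) = 2√14 ℏ.

l = 7, |L| = 2√14 ℏ ≈ 7.483ℏ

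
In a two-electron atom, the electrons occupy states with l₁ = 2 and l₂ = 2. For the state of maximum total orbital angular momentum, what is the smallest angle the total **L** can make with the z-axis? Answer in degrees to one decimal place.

Angular momentum addition gives L = |l₁ − l₂|, …, l₁ + l₂.
L ∈ {0, 1, 2, 3, 4}.
The maximum is L = 4, with |L_tot| = ℏ√(4·5) = 2√5 ℏ.
The minimum angle with z is arccos(4/√20) ≈ 26.6°.

θ_min ≈ 26.6°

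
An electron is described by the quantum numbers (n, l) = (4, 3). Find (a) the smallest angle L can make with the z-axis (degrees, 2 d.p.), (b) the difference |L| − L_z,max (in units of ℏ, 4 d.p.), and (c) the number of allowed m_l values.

θ_min ≈ 30.00°; |L|−L_z,max ≈ 0.4641ℏ; 7 values

cos θ_min = 3/√12, so θ_min ≈ 30.00°.
|L| − L_z,max = (2√3 − 3)ℏ ≈ 0.4641ℏ.
There are 2l+1 = 7 values of m_l.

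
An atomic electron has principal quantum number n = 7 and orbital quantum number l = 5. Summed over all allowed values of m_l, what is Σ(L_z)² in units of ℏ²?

m_l runs from −5 to 5, i.e. {-5, -4, -3, -2, -1, 0, 1, 2, 3, 4, 5}.
Summing m² from −5 to 5: Σ m_l² = 110.

Σ(L_z)² = 110 ℏ²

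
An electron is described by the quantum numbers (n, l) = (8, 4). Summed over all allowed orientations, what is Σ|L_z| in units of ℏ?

m_l runs from −4 to 4, i.e. {-4, -3, -2, -1, 0, 1, 2, 3, 4}.
Σ|m_l| = 2·4(4+1)/2 = 20.

Σ|L_z| = 20 ℏ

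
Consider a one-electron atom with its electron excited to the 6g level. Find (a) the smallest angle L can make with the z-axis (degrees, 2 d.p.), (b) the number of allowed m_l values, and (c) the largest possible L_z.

θ_min ≈ 26.57°; 9 values; L_z,max = 4ℏ

The 6g level has l = 4.
cos θ_min = 4/√20, so θ_min ≈ 26.57°.
There are 2l+1 = 9 values of m_l.
L_z,max = lℏ = 4ℏ.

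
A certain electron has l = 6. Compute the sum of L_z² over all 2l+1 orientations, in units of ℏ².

m_l runs from −6 to 6, i.e. {-6, -5, -4, -3, -2, -1, 0, 1, 2, 3, 4, 5, 6}.
Σ m_l² = l(l+1)(2l+1)/3 = 6·7·13/3 = 182.

Σ(L_z)² = 182 ℏ²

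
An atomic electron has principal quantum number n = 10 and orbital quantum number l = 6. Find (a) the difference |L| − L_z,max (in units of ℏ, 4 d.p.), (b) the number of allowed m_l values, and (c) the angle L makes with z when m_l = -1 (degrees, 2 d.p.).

|L|−L_z,max ≈ 0.4807ℏ; 13 values; θ(m_l=-1) ≈ 98.88°

|L| − L_z,max = (√42 − 6)ℏ ≈ 0.4807ℏ.
There are 2l+1 = 13 values of m_l.
For m_l = -1: cos θ = -1/√42, θ ≈ 98.88°.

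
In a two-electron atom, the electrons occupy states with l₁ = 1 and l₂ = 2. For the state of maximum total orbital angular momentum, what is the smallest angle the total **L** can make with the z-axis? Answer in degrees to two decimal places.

θ_min ≈ 30.00°

By the triangle rule, |l₁ − l₂| ≤ L ≤ l₁ + l₂.
So L can be 1, 2, 3.
The maximum is L = 3, with |L_tot| = ℏ√(3·4) = 2√3 ℏ.
The minimum angle with z is arccos(3/√12) ≈ 30.00°.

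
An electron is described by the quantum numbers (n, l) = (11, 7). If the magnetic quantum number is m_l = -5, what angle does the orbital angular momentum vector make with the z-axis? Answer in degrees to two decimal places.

|L| = ℏ√(l(l+1)) = 2√14 ℏ.
L_z = m_l ℏ = −5ℏ.
cos θ = L_z/|L| = -5/√56, so θ ≈ 131.92°.

θ ≈ 131.92°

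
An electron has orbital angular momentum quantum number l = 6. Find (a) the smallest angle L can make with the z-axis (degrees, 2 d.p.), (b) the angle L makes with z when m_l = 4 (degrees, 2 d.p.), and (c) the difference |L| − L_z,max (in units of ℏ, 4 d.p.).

cos θ_min = 6/√42, so θ_min ≈ 22.21°.
For m_l = 4: cos θ = 4/√42, θ ≈ 51.89°.
|L| − L_z,max = (√42 − 6)ℏ ≈ 0.4807ℏ.

θ_min ≈ 22.21°; θ(m_l=4) ≈ 51.89°; |L|−L_z,max ≈ 0.4807ℏ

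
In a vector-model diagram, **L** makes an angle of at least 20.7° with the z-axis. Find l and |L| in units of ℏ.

l = 7, |L| = 2√14 ℏ ≈ 7.483ℏ

At minimum angle, m_l = l, so cos θ = l/√(l(l+1)); cos²θ = l/(l+1) = 0.8751.
Solving: l = 7.
Then |L| = ℏ√(7·8) = 2√14 ℏ.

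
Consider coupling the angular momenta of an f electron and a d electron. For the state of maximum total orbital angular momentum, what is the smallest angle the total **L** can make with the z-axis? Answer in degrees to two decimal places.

θ_min ≈ 24.09°

L runs from |3 − 2| = 1 to 3 + 2 = 5.
So L can be 1, 2, 3, 4, 5.
The maximum is L = 5, with |L_tot| = ℏ√(5·6) = √30 ℏ.
The minimum angle with z is arccos(5/√30) ≈ 24.09°.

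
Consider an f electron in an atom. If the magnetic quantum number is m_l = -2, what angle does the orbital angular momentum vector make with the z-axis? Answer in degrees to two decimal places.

θ ≈ 125.26°

The letter f corresponds to l = 3.
|L| = √(l(l+1)) ℏ = 2√3 ℏ.
L_z = m_l ℏ = −2ℏ.
cos θ = L_z/|L| = -2/√12, so θ ≈ 125.26°.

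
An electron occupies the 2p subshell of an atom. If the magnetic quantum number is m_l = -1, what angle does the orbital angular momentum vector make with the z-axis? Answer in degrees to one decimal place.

θ ≈ 135.0°

For 2p, l = 1.
|L| = ℏ√(l(l+1)) = √2 ℏ.
L_z = m_l ℏ = −1ℏ.
cos θ = L_z/|L| = -1/√2, so θ ≈ 135.0°.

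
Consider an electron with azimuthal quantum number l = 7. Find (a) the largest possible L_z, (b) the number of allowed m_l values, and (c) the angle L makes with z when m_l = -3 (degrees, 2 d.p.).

L_z,max = 7ℏ; 15 values; θ(m_l=-3) ≈ 113.63°

L_z,max = lℏ = 7ℏ.
There are 2l+1 = 15 values of m_l.
For m_l = -3: cos θ = -3/√56, θ ≈ 113.63°.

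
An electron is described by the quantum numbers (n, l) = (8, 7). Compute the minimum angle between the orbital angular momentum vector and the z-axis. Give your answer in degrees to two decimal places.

|L|² = l(l+1)ℏ² = 56ℏ², so |L| = 2√14 ℏ.
The smallest angle corresponds to the largest L_z, i.e. m_l = l = 7, giving L_z = 7ℏ.
cos θ_min = 7/√56, so θ_min ≈ 20.70°.

θ_min ≈ 20.70°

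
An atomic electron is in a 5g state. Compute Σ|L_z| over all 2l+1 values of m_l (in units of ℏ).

The 5g subshell has l = 4.
m_l runs from −4 to 4, i.e. {-4, -3, -2, -1, 0, 1, 2, 3, 4}.
Σ|m_l| = l(l+1) = 20.

Σ|L_z| = 20 ℏ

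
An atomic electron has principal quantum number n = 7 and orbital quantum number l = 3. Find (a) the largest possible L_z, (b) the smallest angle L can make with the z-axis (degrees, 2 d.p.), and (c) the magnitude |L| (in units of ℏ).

L_z,max = 3ℏ; θ_min ≈ 30.00°; |L| = 2√3 ℏ ≈ 3.464ℏ

L_z,max = lℏ = 3ℏ.
cos θ_min = 3/√12, so θ_min ≈ 30.00°.
|L| = ℏ√(3·4) = 2√3 ℏ ≈ 3.464ℏ.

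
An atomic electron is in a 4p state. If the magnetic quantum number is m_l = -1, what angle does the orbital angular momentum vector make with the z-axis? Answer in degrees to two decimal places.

4p means n = 4, l = 1.
|L|² = l(l+1)ℏ² = 2ℏ², so |L| = √2 ℏ.
L_z = m_l ℏ = −1ℏ.
cos θ = L_z/|L| = -1/√2, so θ ≈ 135.00°.

θ ≈ 135.00°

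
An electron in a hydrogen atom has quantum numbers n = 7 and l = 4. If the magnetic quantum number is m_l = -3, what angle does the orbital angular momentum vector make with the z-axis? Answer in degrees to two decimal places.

θ ≈ 132.13°

|L|² = l(l+1)ℏ² = 20ℏ², so |L| = 2√5 ℏ.
L_z = m_l ℏ = −3ℏ.
cos θ = L_z/|L| = -3/√20, so θ ≈ 132.13°.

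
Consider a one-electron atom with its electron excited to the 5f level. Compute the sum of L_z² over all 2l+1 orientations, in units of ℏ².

Σ(L_z)² = 28 ℏ²

The 5f level has l = 3.
m_l ∈ {-3, -2, -1, 0, 1, 2, 3}.
Σ m_l² = 2·(1 + 4 + 9) = 28.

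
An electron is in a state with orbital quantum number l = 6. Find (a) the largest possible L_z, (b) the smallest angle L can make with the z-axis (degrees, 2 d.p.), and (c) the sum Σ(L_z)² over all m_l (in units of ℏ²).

L_z,max = 6ℏ; θ_min ≈ 22.21°; Σ(L_z)² = 182 ℏ²

L_z,max = lℏ = 6ℏ.
cos θ_min = 6/√42, so θ_min ≈ 22.21°.
Σ m_l² = 182, so Σ(L_z)² = 182 ℏ².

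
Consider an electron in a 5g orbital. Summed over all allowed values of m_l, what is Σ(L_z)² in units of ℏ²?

Σ(L_z)² = 60 ℏ²

The 5g subshell has l = 4.
m_l runs from −4 to 4, i.e. {-4, -3, -2, -1, 0, 1, 2, 3, 4}.
Σ m_l² = 2·(1 + 4 + 9 + 16) = 60.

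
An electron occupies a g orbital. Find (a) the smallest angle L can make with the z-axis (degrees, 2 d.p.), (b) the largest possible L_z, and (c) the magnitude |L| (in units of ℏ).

For a g orbital, l = 4.
cos θ_min = 4/√20, so θ_min ≈ 26.57°.
L_z,max = lℏ = 4ℏ.
|L| = ℏ√(4·5) = 2√5 ℏ ≈ 4.472ℏ.

θ_min ≈ 26.57°; L_z,max = 4ℏ; |L| = 2√5 ℏ ≈ 4.472ℏ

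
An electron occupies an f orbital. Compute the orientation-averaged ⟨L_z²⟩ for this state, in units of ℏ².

⟨L_z²⟩ = 4 ℏ²

The letter f corresponds to l = 3.
The allowed m_l values are -3, -2, -1, 0, 1, 2, 3.
Average of L_z² over 7 states: 28/7 ℏ² = 4 ℏ².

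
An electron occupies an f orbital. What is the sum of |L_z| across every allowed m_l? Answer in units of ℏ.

The letter f corresponds to l = 3.
m_l ∈ {-3, -2, -1, 0, 1, 2, 3}.
Σ|m_l| = 2(1+2+…+3) = 12.

Σ|L_z| = 12 ℏ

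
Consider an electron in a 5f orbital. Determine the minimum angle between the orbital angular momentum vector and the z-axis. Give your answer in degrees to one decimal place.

θ_min ≈ 30.0°

5f means n = 5, l = 3.
|L| = ℏ√(l(l+1)) = 2√3 ℏ.
The smallest angle corresponds to the largest L_z, i.e. m_l = l = 3, giving L_z = 3ℏ.
cos θ_min = 3/√12, so θ_min ≈ 30.0°.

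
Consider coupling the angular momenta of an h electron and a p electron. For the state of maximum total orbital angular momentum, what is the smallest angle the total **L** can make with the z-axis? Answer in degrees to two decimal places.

By the triangle rule, |l₁ − l₂| ≤ L ≤ l₁ + l₂.
Allowed values: L = 4, 5, 6.
The maximum is L = 6, with |L_tot| = ℏ√(6·7) = √42 ℏ.
The minimum angle with z is arccos(6/√42) ≈ 22.21°.

θ_min ≈ 22.21°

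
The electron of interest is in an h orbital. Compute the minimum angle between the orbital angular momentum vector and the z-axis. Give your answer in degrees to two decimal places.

θ_min ≈ 24.09°

The letter h corresponds to l = 5.
|L| = ℏ√(l(l+1)) = √30 ℏ.
The smallest angle corresponds to the largest L_z, i.e. m_l = l = 5, giving L_z = 5ℏ.
cos θ_min = 5/√30, so θ_min ≈ 24.09°.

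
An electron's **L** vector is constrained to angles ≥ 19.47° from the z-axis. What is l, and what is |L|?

At minimum angle, m_l = l, so cos θ = l/√(l(l+1)); cos²θ = l/(l+1) = 0.8889.
l = cos²θ/sin²θ ≈ 8.
Then |L| = ℏ√(8·9) = 6√2 ℏ.

l = 8, |L| = 6√2 ℏ ≈ 8.485ℏ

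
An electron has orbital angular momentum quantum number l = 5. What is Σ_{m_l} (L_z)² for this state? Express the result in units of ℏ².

The allowed m_l values are -5, -4, -3, -2, -1, 0, 1, 2, 3, 4, 5.
Σ m_l² = 2·(1 + 4 + 9 + 16 + 25) = 110.

Σ(L_z)² = 110 ℏ²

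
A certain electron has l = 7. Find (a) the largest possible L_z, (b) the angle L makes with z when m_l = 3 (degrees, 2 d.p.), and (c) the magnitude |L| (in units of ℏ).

L_z,max = lℏ = 7ℏ.
For m_l = 3: cos θ = 3/√56, θ ≈ 66.37°.
|L| = ℏ√(7·8) = 2√14 ℏ ≈ 7.483ℏ.

L_z,max = 7ℏ; θ(m_l=3) ≈ 66.37°; |L| = 2√14 ℏ ≈ 7.483ℏ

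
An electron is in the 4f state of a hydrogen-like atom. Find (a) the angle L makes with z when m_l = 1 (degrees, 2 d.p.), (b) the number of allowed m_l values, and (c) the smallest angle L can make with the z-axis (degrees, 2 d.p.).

θ(m_l=1) ≈ 73.22°; 7 values; θ_min ≈ 30.00°

The 4f subshell has l = 3.
For m_l = 1: cos θ = 1/√12, θ ≈ 73.22°.
There are 2l+1 = 7 values of m_l.
cos θ_min = 3/√12, so θ_min ≈ 30.00°.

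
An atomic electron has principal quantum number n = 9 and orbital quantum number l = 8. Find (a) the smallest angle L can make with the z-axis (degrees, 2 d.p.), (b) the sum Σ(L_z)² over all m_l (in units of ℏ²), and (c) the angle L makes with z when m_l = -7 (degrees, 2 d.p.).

cos θ_min = 8/√72, so θ_min ≈ 19.47°.
Σ m_l² = 408, so Σ(L_z)² = 408 ℏ².
For m_l = -7: cos θ = -7/√72, θ ≈ 145.58°.

θ_min ≈ 19.47°; Σ(L_z)² = 408 ℏ²; θ(m_l=-7) ≈ 145.58°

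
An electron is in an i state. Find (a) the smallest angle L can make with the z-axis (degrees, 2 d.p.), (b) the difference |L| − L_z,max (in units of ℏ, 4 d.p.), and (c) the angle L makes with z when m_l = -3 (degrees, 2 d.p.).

For an i orbital, l = 6.
cos θ_min = 6/√42, so θ_min ≈ 22.21°.
|L| − L_z,max = (√42 − 6)ℏ ≈ 0.4807ℏ.
For m_l = -3: cos θ = -3/√42, θ ≈ 117.58°.

θ_min ≈ 22.21°; |L|−L_z,max ≈ 0.4807ℏ; θ(m_l=-3) ≈ 117.58°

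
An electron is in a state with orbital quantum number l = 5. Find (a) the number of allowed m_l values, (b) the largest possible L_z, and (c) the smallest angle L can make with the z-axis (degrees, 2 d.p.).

11 values; L_z,max = 5ℏ; θ_min ≈ 24.09°

There are 2l+1 = 11 values of m_l.
L_z,max = lℏ = 5ℏ.
cos θ_min = 5/√30, so θ_min ≈ 24.09°.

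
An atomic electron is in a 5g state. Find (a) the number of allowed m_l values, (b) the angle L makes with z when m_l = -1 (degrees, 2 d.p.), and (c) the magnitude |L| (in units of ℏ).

For 5g, l = 4.
There are 2l+1 = 9 values of m_l.
For m_l = -1: cos θ = -1/√20, θ ≈ 102.92°.
|L| = ℏ√(4·5) = 2√5 ℏ ≈ 4.472ℏ.

9 values; θ(m_l=-1) ≈ 102.92°; |L| = 2√5 ℏ ≈ 4.472ℏ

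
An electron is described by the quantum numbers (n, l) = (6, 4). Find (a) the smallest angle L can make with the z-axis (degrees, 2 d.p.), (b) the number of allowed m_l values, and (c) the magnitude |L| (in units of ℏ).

cos θ_min = 4/√20, so θ_min ≈ 26.57°.
There are 2l+1 = 9 values of m_l.
|L| = ℏ√(4·5) = 2√5 ℏ ≈ 4.472ℏ.

θ_min ≈ 26.57°; 9 values; |L| = 2√5 ℏ ≈ 4.472ℏ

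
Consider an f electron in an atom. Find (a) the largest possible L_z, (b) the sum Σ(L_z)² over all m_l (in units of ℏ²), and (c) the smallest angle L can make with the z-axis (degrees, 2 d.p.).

An f state has l = 3.
L_z,max = lℏ = 3ℏ.
Σ m_l² = 28, so Σ(L_z)² = 28 ℏ².
cos θ_min = 3/√12, so θ_min ≈ 30.00°.

L_z,max = 3ℏ; Σ(L_z)² = 28 ℏ²; θ_min ≈ 30.00°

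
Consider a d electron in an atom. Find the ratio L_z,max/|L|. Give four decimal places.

L_z,max/|L| = 0.8165

The letter d corresponds to l = 2.
|L| = √6 ℏ ≈ 2.4495ℏ, while L_z,max = lℏ = 2ℏ.
L_z,max/|L| = 2/√6 = 0.8165.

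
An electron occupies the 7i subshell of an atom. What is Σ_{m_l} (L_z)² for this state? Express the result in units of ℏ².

Σ(L_z)² = 182 ℏ²

7i means n = 7, l = 6.
m_l ∈ {-6, -5, -4, -3, -2, -1, 0, 1, 2, 3, 4, 5, 6}.
Σ m_l² = l(l+1)(2l+1)/3 = 6·7·13/3 = 182.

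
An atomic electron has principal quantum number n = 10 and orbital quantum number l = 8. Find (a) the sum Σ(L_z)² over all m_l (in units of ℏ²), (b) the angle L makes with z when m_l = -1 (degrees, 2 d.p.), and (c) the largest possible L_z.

Σ(L_z)² = 408 ℏ²; θ(m_l=-1) ≈ 96.77°; L_z,max = 8ℏ

Σ m_l² = 408, so Σ(L_z)² = 408 ℏ².
For m_l = -1: cos θ = -1/√72, θ ≈ 96.77°.
L_z,max = lℏ = 8ℏ.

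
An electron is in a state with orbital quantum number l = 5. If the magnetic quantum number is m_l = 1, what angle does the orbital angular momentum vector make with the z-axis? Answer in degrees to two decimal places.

|L|² = l(l+1)ℏ² = 30ℏ², so |L| = √30 ℏ.
L_z = m_l ℏ = 1ℏ.
cos θ = L_z/|L| = 1/√30, so θ ≈ 79.48°.

θ ≈ 79.48°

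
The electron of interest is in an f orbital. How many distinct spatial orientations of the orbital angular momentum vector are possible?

For an f orbital, l = 3.
The number of m_l values is 2l + 1 = 2·3 + 1 = 7.

7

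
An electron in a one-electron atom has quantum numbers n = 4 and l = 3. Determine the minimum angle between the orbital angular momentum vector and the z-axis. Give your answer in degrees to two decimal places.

θ_min ≈ 30.00°

|L| = √(l(l+1)) ℏ = 2√3 ℏ.
The smallest angle corresponds to the largest L_z, i.e. m_l = l = 3, giving L_z = 3ℏ.
cos θ_min = 3/√12, so θ_min ≈ 30.00°.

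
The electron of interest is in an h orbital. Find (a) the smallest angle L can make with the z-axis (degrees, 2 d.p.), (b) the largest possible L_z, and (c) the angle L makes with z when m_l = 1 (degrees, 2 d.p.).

An h state has l = 5.
cos θ_min = 5/√30, so θ_min ≈ 24.09°.
L_z,max = lℏ = 5ℏ.
For m_l = 1: cos θ = 1/√30, θ ≈ 79.48°.

θ_min ≈ 24.09°; L_z,max = 5ℏ; θ(m_l=1) ≈ 79.48°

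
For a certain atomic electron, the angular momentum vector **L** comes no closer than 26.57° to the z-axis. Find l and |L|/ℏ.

At minimum angle, m_l = l, so cos θ = l/√(l(l+1)); cos²θ = l/(l+1) = 0.7999.
Solving: l = 4.
Then |L| = ℏ√(4·5) = 2√5 ℏ.

l = 4, |L| = 2√5 ℏ ≈ 4.472ℏ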